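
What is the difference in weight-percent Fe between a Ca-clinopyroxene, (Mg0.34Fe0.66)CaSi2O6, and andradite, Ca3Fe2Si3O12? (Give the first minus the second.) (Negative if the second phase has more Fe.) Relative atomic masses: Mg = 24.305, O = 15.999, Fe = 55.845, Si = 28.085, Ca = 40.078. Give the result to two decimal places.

Fe in (Mg0.34Fe0.66)CaSi2O6: molar mass 237.363 g/mol; 0.66×55.845 = 36.858 g → 15.53 wt%.
Fe in Ca3Fe2Si3O12: molar mass 508.167 g/mol; 2×55.845 = 111.690 g → 21.98 wt%.
Difference = 15.53 − 21.98 = -6.45 percentage points.

-6.45 percentage points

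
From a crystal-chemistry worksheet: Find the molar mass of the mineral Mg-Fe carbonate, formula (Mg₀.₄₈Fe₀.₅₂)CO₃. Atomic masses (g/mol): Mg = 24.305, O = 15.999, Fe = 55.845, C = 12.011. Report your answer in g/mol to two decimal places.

100.71 g/mol

The formula mass is the sum 0.48×24.305 + 0.52×55.845 + 1×12.011 + 3×15.999.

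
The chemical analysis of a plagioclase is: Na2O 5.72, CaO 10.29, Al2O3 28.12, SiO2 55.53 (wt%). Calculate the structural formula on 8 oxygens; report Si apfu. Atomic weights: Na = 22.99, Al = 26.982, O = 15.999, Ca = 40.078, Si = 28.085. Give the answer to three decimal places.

Na2O: 5.72/61.979 = 0.09229 mol → 0.18458 mol Na, 0.09229 mol O.
CaO: 10.29/56.077 = 0.18350 mol → 0.18350 mol Ca, 0.18350 mol O.
Al2O3: 28.12/101.961 = 0.27579 mol → 0.55158 mol Al, 0.82737 mol O.
SiO2: 55.53/60.083 = 0.92422 mol → 0.92422 mol Si, 1.84844 mol O.
Total oxygen = 2.95160 mol. Normalization factor = 8/2.95160 = 2.71039.
Si per 8 O = 0.92422 × 2.71039 = 2.505.

2.505 Si apfu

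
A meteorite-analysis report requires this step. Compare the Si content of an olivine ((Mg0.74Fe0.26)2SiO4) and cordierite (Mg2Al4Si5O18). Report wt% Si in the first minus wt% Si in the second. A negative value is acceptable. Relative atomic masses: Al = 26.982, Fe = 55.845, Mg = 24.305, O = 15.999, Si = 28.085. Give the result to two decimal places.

-6.13 percentage points

M((Mg0.74Fe0.26)2SiO4) = 157.092 g/mol, so wt% Si = 28.085/157.092 × 100 = 17.88%.
M(Mg2Al4Si5O18) = 584.945 g/mol, so wt% Si = 140.425/584.945 × 100 = 24.01%.
17.88 − 24.01 = -6.13 pp.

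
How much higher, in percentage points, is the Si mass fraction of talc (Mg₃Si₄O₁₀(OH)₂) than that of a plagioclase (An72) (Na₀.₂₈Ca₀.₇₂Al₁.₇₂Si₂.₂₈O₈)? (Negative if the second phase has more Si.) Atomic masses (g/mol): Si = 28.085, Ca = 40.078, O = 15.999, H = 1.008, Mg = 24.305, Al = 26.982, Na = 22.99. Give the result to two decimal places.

6.23 percentage points

First mineral: 112.340 g Si in 379.259 g formula = 29.62 wt% Si.
Second mineral: 64.034 g Si in 273.728 g formula = 23.39 wt% Si.
29.62% − 23.39% gives a difference of 6.23 percentage points.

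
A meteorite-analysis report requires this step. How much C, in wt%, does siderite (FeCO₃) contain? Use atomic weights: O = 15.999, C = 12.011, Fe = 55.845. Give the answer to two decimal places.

Molar mass of FeCO₃: 1·55.845 + 1·12.011 + 3·15.999 = 115.853 g/mol.
Mass of C per formula unit: 1 × 12.011 = 12.011 g.
Weight fraction C = 12.011 / 115.853 = 0.1037.

10.37 wt%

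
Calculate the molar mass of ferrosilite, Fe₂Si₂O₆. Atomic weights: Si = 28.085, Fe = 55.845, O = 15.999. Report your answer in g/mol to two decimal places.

The formula mass is the sum 2·55.845 + 2·28.085 + 6·15.999.

263.85 g/mol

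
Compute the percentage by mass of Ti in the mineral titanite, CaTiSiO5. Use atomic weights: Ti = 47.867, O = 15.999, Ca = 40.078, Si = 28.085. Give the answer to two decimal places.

Formula mass = 1*40.078 + 1*47.867 + 1*28.085 + 5*15.999 = 196.025 g/mol, of which 47.867 g is Ti.
So Ti makes up 47.867/196.025 = 0.2442 of the mass, i.e. 24.42%.

24.42 mass %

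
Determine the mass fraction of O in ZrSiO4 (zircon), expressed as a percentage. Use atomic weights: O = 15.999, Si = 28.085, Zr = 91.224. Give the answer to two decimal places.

34.91 weight percent

Molar mass of ZrSiO4: 1*91.224 + 1*28.085 + 4*15.999 = 183.305 g/mol.
Mass of O per formula unit: 4 × 15.999 = 63.996 g.
Weight fraction O = 63.996 / 183.305 = 0.3491.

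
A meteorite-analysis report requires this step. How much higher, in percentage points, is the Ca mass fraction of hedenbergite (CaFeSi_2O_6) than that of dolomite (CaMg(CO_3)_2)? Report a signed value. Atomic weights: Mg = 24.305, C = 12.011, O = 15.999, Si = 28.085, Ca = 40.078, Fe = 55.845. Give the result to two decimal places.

-5.58 percentage points

Ca in CaFeSi_2O_6: molar mass 248.087 g/mol; 1×40.078 = 40.078 g → 16.15 wt%.
Ca in CaMg(CO_3)_2: molar mass 184.399 g/mol; 1×40.078 = 40.078 g → 21.73 wt%.
Difference = 16.15 − 21.73 = -5.58 percentage points.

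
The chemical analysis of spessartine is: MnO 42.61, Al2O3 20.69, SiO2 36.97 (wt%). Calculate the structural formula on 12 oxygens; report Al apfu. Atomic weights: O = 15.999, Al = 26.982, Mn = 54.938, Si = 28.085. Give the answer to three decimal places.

MnO (M=70.937): mol = 0.60067; Mn = 0.60067, O = 0.60067.
Al2O3 (M=101.961): mol = 0.20292; Al = 0.40584, O = 0.60876.
SiO2 (M=60.083): mol = 0.61532; Si = 0.61532, O = 1.23064.
ΣO = 2.44007; factor = 12/ΣO = 4.91789.
Al apfu = 0.40584 × 4.91789 = 1.996.

1.996 Al apfu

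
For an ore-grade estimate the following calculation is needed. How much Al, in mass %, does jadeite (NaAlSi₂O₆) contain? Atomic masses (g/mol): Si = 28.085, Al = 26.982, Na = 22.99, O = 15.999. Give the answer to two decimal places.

13.35 mass %

Formula mass = 1*22.99 + 1*26.982 + 2*28.085 + 6*15.999 = 202.136 g/mol, of which 26.982 g is Al.
So Al makes up 26.982/202.136 = 0.1335 of the mass, i.e. 13.35%.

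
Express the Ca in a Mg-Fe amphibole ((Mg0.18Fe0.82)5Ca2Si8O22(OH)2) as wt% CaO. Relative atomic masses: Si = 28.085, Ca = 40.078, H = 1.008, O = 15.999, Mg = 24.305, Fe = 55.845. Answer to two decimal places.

Formula mass = 941.667 g/mol.
2 Ca → 2.0000 mol CaO per formula unit; M(CaO) = 56.077, so CaO mass = 112.154 g.
112.154/941.667 × 100 = 11.91 wt%.

11.91 wt%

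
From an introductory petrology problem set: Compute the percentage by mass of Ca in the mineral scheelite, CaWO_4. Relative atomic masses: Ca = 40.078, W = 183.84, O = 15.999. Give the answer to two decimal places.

Formula mass = 1×40.078 + 1×183.84 + 4×15.999 = 287.914 g/mol, of which 40.078 g is Ca.
So Ca makes up 40.078/287.914 = 0.1392 of the mass, i.e. 13.92%.

13.92 wt%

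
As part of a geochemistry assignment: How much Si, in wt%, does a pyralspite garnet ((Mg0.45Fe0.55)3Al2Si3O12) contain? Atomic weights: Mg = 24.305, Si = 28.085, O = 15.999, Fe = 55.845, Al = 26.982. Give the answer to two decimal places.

18.51 wt%

Molar mass of (Mg0.45Fe0.55)3Al2Si3O12: 1.35*24.305 + 1.65*55.845 + 2*26.982 + 3*28.085 + 12*15.999 = 455.163 g/mol.
Mass of Si per formula unit: 3 × 28.085 = 84.255 g.
Weight fraction Si = 84.255 / 455.163 = 0.1851.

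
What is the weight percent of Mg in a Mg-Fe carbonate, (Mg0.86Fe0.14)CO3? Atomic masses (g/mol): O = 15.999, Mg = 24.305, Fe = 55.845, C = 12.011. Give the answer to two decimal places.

Molar mass of (Mg0.86Fe0.14)CO3: 0.86·24.305 + 0.14·55.845 + 1·12.011 + 3·15.999 = 88.729 g/mol.
Mass of Mg per formula unit: 0.86 × 24.305 = 20.902 g.
Weight fraction Mg = 20.902 / 88.729 = 0.2356.

23.56 weight percent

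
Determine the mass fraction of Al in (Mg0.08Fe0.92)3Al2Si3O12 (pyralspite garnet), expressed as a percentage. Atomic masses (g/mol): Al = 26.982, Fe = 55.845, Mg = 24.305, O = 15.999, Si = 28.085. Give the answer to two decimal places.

Formula mass = 0.24·24.305 + 2.76·55.845 + 2·26.982 + 3·28.085 + 12·15.999 = 490.172 g/mol, of which 53.964 g is Al.
So Al makes up 53.964/490.172 = 0.1101 of the mass, i.e. 11.01%.

11.01 wt%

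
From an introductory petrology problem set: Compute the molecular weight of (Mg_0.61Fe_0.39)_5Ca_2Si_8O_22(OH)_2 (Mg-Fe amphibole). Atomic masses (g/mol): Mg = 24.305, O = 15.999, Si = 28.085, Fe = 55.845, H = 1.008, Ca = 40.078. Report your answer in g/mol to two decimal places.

The formula mass is the sum 3.05(24.305) + 1.95(55.845) + 2(40.078) + 8(28.085) + 24(15.999) + 2(1.008).

873.86 g/mol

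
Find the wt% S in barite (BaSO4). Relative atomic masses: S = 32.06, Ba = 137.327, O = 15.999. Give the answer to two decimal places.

M(BaSO4) = 233.383 g/mol.
S contributes 1 × 32.06 = 32.060 g per mole.
32.060/233.383 = 0.1374 → 13.74%.

13.74 mass %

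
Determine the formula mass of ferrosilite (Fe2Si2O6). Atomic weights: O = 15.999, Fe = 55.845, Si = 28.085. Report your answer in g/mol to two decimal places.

The formula mass is the sum 2*55.845 + 2*28.085 + 6*15.999.

263.85 g/mol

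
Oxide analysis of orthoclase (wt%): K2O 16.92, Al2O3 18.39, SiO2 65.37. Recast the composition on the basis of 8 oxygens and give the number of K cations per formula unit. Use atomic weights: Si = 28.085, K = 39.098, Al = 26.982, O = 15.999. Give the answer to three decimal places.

16.92 wt% K2O ÷ 94.195 g/mol = 0.17963 mol, giving 0.35926 K and 0.17963 O.
18.39 wt% Al2O3 ÷ 101.961 g/mol = 0.18036 mol, giving 0.36072 Al and 0.54108 O.
65.37 wt% SiO2 ÷ 60.083 g/mol = 1.08799 mol, giving 1.08799 Si and 2.17598 O.
Oxygen sums to 2.89669; scaling by 8/2.89669 = 2.76177 puts the formula on 8 O.
K: 0.35926 × 2.76177 = 0.992 atoms per formula unit.

0.992 K apfu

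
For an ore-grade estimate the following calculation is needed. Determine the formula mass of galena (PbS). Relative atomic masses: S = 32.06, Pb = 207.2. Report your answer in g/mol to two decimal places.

The formula mass is the sum 1·207.2 + 1·32.06.

239.26 g/mol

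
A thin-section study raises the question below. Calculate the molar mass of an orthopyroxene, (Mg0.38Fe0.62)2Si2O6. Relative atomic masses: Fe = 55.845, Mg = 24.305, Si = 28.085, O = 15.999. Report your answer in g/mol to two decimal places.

239.88 g/mol

M = 0.76*24.305 + 1.24*55.845 + 2*28.085 + 6*15.999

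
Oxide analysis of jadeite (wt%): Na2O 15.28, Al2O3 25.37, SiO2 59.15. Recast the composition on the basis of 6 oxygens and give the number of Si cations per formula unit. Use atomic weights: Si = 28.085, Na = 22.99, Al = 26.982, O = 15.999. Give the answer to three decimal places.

15.28 wt% Na2O ÷ 61.979 g/mol = 0.24654 mol, giving 0.49308 Na and 0.24654 O.
25.37 wt% Al2O3 ÷ 101.961 g/mol = 0.24882 mol, giving 0.49764 Al and 0.74646 O.
59.15 wt% SiO2 ÷ 60.083 g/mol = 0.98447 mol, giving 0.98447 Si and 1.96894 O.
Oxygen sums to 2.96194; scaling by 6/2.96194 = 2.02570 puts the formula on 6 O.
Si: 0.98447 × 2.02570 = 1.994 atoms per formula unit.

1.994 Si apfu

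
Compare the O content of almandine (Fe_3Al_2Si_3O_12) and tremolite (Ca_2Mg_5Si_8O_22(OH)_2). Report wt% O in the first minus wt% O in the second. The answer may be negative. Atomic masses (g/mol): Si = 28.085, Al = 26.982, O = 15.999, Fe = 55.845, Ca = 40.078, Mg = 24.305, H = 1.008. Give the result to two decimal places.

-8.70 percentage points

M(Fe_3Al_2Si_3O_12) = 497.742 g/mol, so wt% O = 191.988/497.742 × 100 = 38.57%.
M(Ca_2Mg_5Si_8O_22(OH)_2) = 812.353 g/mol, so wt% O = 383.976/812.353 × 100 = 47.27%.
38.57 − 47.27 = -8.70 pp.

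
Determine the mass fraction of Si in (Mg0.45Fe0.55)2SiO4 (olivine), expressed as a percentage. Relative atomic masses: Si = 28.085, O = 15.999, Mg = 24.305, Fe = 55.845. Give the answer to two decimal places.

16.01 wt%

Formula mass = 0.90*24.305 + 1.10*55.845 + 1*28.085 + 4*15.999 = 175.385 g/mol, of which 28.085 g is Si.
So Si makes up 28.085/175.385 = 0.1601 of the mass, i.e. 16.01%.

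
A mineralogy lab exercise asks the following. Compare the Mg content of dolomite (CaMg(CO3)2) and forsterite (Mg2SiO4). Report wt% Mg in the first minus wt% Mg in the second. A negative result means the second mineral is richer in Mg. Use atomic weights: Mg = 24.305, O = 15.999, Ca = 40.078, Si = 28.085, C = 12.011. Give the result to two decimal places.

Mg in CaMg(CO3)2: molar mass 184.399 g/mol; 1×24.305 = 24.305 g → 13.18 wt%.
Mg in Mg2SiO4: molar mass 140.691 g/mol; 2×24.305 = 48.610 g → 34.55 wt%.
Difference = 13.18 − 34.55 = -21.37 percentage points.

-21.37 percentage points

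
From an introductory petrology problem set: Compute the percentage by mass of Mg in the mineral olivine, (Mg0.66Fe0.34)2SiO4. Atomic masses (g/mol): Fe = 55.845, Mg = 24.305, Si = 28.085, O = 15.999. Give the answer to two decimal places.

19.79 weight percent

M((Mg0.66Fe0.34)2SiO4) = 162.138 g/mol.
Mg contributes 1.32 × 24.305 = 32.083 g per mole.
32.083/162.138 = 0.1979 → 19.79%.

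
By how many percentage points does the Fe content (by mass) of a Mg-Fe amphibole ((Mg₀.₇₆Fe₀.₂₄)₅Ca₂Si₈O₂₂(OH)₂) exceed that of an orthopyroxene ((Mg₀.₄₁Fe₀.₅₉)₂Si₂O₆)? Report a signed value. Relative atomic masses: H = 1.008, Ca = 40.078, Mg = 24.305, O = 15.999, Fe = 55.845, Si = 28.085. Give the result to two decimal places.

M((Mg₀.₇₆Fe₀.₂₄)₅Ca₂Si₈O₂₂(OH)₂) = 850.201 g/mol, so wt% Fe = 67.014/850.201 × 100 = 7.88%.
M((Mg₀.₄₁Fe₀.₅₉)₂Si₂O₆) = 237.991 g/mol, so wt% Fe = 65.897/237.991 × 100 = 27.69%.
7.88 − 27.69 = -19.81 pp.

-19.81 percentage points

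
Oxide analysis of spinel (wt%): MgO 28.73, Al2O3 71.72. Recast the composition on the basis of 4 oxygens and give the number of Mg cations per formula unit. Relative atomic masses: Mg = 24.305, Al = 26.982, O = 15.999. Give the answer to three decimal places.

1.010 Mg apfu

28.73 wt% MgO ÷ 40.304 g/mol = 0.71283 mol, giving 0.71283 Mg and 0.71283 O.
71.72 wt% Al2O3 ÷ 101.961 g/mol = 0.70341 mol, giving 1.40682 Al and 2.11023 O.
Oxygen sums to 2.82306; scaling by 4/2.82306 = 1.41690 puts the formula on 4 O.
Mg: 0.71283 × 1.41690 = 1.010 atoms per formula unit.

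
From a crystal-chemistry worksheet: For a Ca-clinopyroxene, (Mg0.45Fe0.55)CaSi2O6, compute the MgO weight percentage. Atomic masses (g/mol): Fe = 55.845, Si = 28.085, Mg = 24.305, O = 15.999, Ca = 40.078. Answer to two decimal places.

7.75 wt%

M((Mg0.45Fe0.55)CaSi2O6) = 233.894 g/mol; M(MgO) = 40.304 g/mol.
Moles MgO per formula unit = 0.45 Mg ÷ 1 = 0.4500.
MgO fraction = (0.4500 × 40.304) / 233.894 = 18.137/233.894 = 0.0775.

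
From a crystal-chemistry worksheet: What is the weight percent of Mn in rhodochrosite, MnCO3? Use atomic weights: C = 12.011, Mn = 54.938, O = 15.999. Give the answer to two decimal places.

M(MnCO3) = 114.946 g/mol.
Mn contributes 1 × 54.938 = 54.938 g per mole.
54.938/114.946 = 0.4779 → 47.79%.

47.79 weight percent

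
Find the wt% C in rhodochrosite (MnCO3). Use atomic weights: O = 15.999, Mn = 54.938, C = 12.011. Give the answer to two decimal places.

10.45 wt%

Formula mass = 1×54.938 + 1×12.011 + 3×15.999 = 114.946 g/mol, of which 12.011 g is C.
So C makes up 12.011/114.946 = 0.1045 of the mass, i.e. 10.45%.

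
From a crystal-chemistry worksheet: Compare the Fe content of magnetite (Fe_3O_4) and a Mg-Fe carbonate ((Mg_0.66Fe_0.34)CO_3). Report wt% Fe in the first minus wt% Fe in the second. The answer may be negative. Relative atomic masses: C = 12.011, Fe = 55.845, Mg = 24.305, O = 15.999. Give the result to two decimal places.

First mineral: 167.535 g Fe in 231.531 g formula = 72.36 wt% Fe.
Second mineral: 18.987 g Fe in 95.037 g formula = 19.98 wt% Fe.
72.36% − 19.98% gives a difference of 52.38 percentage points.

52.38 percentage points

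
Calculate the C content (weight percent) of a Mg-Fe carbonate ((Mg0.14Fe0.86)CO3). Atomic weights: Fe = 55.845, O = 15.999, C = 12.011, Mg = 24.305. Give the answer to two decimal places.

10.78 weight percent

Molar mass of (Mg0.14Fe0.86)CO3: 0.14·24.305 + 0.86·55.845 + 1·12.011 + 3·15.999 = 111.437 g/mol.
Mass of C per formula unit: 1 × 12.011 = 12.011 g.
Weight fraction C = 12.011 / 111.437 = 0.1078.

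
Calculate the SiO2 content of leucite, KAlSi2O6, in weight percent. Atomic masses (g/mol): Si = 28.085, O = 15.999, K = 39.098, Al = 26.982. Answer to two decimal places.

M(KAlSi2O6) = 218.244 g/mol; M(SiO2) = 60.083 g/mol.
Moles SiO2 per formula unit = 2 Si ÷ 1 = 2.0000.
SiO2 fraction = (2.0000 × 60.083) / 218.244 = 120.166/218.244 = 0.5506.

55.06 wt%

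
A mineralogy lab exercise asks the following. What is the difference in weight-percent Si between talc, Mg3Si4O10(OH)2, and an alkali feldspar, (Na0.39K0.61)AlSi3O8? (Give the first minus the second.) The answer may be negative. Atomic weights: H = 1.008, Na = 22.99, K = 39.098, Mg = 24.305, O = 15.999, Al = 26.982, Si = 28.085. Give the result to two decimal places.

-1.35 percentage points

First mineral: 112.340 g Si in 379.259 g formula = 29.62 wt% Si.
Second mineral: 84.255 g Si in 272.045 g formula = 30.97 wt% Si.
29.62% − 30.97% gives a difference of -1.35 percentage points.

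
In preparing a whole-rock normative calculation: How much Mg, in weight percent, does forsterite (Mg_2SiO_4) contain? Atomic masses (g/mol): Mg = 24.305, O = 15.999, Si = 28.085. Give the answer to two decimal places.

34.55 weight percent

Molar mass of Mg_2SiO_4: 2*24.305 + 1*28.085 + 4*15.999 = 140.691 g/mol.
Mass of Mg per formula unit: 2 × 24.305 = 48.610 g.
Weight fraction Mg = 48.610 / 140.691 = 0.3455.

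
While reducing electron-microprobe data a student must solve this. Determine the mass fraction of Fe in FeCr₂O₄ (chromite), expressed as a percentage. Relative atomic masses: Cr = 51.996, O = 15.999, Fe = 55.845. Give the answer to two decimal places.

M(FeCr₂O₄) = 223.833 g/mol.
Fe contributes 1 × 55.845 = 55.845 g per mole.
55.845/223.833 = 0.2495 → 24.95%.

24.95 wt%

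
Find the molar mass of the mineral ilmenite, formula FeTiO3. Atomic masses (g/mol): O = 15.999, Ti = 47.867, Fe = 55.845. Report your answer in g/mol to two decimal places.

Fe: 1 × 55.845 = 55.8450
Ti: 1 × 47.867 = 47.8670
O: 3 × 15.999 = 47.9970
Summing the contributions gives the formula mass.

151.71 g/mol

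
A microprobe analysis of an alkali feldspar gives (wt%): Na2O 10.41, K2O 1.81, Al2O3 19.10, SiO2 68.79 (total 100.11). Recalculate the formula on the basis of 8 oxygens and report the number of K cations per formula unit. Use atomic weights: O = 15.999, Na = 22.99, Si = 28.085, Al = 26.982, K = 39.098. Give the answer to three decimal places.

Na2O (M=61.979): mol = 0.16796; Na = 0.33592, O = 0.16796.
K2O (M=94.195): mol = 0.01922; K = 0.03844, O = 0.01922.
Al2O3 (M=101.961): mol = 0.18733; Al = 0.37466, O = 0.56199.
SiO2 (M=60.083): mol = 1.14492; Si = 1.14492, O = 2.28984.
ΣO = 3.03901; factor = 8/ΣO = 2.63244.
K apfu = 0.03844 × 2.63244 = 0.101.

0.101 K apfu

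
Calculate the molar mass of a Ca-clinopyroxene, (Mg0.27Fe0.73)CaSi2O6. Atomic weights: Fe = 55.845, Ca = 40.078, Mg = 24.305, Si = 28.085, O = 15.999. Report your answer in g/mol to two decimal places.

The formula mass is the sum 0.27×24.305 + 0.73×55.845 + 1×40.078 + 2×28.085 + 6×15.999.

239.57 g/mol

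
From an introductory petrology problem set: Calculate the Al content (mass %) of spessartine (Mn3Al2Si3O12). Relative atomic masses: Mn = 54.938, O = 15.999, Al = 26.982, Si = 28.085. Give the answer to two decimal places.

10.90 mass %

Formula mass = 3·54.938 + 2·26.982 + 3·28.085 + 12·15.999 = 495.021 g/mol, of which 53.964 g is Al.
So Al makes up 53.964/495.021 = 0.1090 of the mass, i.e. 10.90%.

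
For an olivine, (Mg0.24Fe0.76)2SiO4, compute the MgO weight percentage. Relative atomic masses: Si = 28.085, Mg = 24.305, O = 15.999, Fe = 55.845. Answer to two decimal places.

10.26 wt%

Molar mass of (Mg0.24Fe0.76)2SiO4 = 0.48*24.305 + 1.52*55.845 + 1*28.085 + 4*15.999 = 188.632 g/mol.
Each formula unit contains 0.48 Mg, equivalent to 0.48/1 = 0.4800 mol MgO.
M(MgO) = 1×24.305 + 1×15.999 = 40.304 g/mol.
Mass of MgO per formula unit = 0.4800 × 40.304 = 19.346 g.
MgO wt% = 19.346 / 188.632 × 100 = 10.26%.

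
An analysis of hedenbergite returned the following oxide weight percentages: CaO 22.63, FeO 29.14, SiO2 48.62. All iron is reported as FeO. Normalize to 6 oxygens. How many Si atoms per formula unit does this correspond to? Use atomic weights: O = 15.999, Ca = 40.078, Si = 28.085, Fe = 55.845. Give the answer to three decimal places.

2.000 Si apfu

22.63 wt% CaO ÷ 56.077 g/mol = 0.40355 mol, giving 0.40355 Ca and 0.40355 O.
29.14 wt% FeO ÷ 71.844 g/mol = 0.40560 mol, giving 0.40560 Fe and 0.40560 O.
48.62 wt% SiO2 ÷ 60.083 g/mol = 0.80921 mol, giving 0.80921 Si and 1.61842 O.
Oxygen sums to 2.42757; scaling by 6/2.42757 = 2.47161 puts the formula on 6 O.
Si: 0.80921 × 2.47161 = 2.000 atoms per formula unit.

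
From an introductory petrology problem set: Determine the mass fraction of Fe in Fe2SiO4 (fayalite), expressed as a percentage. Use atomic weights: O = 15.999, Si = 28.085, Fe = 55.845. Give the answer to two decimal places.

M(Fe2SiO4) = 203.771 g/mol.
Fe contributes 2 × 55.845 = 111.690 g per mole.
111.690/203.771 = 0.5481 → 54.81%.

54.81 weight percent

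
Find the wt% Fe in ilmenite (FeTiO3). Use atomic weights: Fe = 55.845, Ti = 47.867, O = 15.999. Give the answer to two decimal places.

Formula mass = 1×55.845 + 1×47.867 + 3×15.999 = 151.709 g/mol, of which 55.845 g is Fe.
So Fe makes up 55.845/151.709 = 0.3681 of the mass, i.e. 36.81%.

36.81 weight percent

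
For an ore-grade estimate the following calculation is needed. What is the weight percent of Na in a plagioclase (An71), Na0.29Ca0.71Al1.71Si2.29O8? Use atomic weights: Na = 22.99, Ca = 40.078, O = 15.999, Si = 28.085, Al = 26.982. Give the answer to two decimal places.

Formula mass = 0.29*22.99 + 0.71*40.078 + 1.71*26.982 + 2.29*28.085 + 8*15.999 = 273.568 g/mol, of which 6.667 g is Na.
So Na makes up 6.667/273.568 = 0.0244 of the mass, i.e. 2.44%.

2.44 wt%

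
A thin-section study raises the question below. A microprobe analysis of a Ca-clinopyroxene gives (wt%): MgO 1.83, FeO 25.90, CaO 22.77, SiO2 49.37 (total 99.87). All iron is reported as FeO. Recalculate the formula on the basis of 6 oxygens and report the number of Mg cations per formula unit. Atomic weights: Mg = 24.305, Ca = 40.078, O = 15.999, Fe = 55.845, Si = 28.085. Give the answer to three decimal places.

1.83 wt% MgO ÷ 40.304 g/mol = 0.04540 mol, giving 0.04540 Mg and 0.04540 O.
25.90 wt% FeO ÷ 71.844 g/mol = 0.36050 mol, giving 0.36050 Fe and 0.36050 O.
22.77 wt% CaO ÷ 56.077 g/mol = 0.40605 mol, giving 0.40605 Ca and 0.40605 O.
49.37 wt% SiO2 ÷ 60.083 g/mol = 0.82170 mol, giving 0.82170 Si and 1.64340 O.
Oxygen sums to 2.45535; scaling by 6/2.45535 = 2.44364 puts the formula on 6 O.
Mg: 0.04540 × 2.44364 = 0.111 atoms per formula unit.

0.111 Mg apfu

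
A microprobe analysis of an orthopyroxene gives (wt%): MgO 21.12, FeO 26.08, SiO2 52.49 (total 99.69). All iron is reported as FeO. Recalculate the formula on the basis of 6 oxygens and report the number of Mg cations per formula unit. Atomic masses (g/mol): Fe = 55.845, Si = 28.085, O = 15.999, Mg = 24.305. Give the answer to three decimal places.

1.194 Mg apfu

MgO: 21.12/40.304 = 0.52402 mol → 0.52402 mol Mg, 0.52402 mol O.
FeO: 26.08/71.844 = 0.36301 mol → 0.36301 mol Fe, 0.36301 mol O.
SiO2: 52.49/60.083 = 0.87362 mol → 0.87362 mol Si, 1.74724 mol O.
Total oxygen = 2.63427 mol. Normalization factor = 6/2.63427 = 2.27767.
Mg per 6 O = 0.52402 × 2.27767 = 1.194.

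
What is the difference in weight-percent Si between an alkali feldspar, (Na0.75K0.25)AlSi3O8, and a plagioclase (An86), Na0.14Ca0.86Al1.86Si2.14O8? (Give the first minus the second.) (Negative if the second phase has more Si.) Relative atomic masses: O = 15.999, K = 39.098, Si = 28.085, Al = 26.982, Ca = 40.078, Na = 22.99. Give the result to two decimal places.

Si in (Na0.75K0.25)AlSi3O8: molar mass 266.246 g/mol; 3×28.085 = 84.255 g → 31.65 wt%.
Si in Na0.14Ca0.86Al1.86Si2.14O8: molar mass 275.966 g/mol; 2.14×28.085 = 60.102 g → 21.78 wt%.
Difference = 31.65 − 21.78 = 9.87 percentage points.

9.87 percentage points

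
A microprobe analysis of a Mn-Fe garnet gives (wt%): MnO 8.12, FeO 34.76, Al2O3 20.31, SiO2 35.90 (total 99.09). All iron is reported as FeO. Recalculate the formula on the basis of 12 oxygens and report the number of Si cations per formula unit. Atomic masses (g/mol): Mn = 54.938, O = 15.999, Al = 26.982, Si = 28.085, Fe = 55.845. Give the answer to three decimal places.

MnO (M=70.937): mol = 0.11447; Mn = 0.11447, O = 0.11447.
FeO (M=71.844): mol = 0.48383; Fe = 0.48383, O = 0.48383.
Al2O3 (M=101.961): mol = 0.19919; Al = 0.39838, O = 0.59757.
SiO2 (M=60.083): mol = 0.59751; Si = 0.59751, O = 1.19502.
ΣO = 2.39089; factor = 12/ΣO = 5.01905.
Si apfu = 0.59751 × 5.01905 = 2.999.

2.999 Si apfu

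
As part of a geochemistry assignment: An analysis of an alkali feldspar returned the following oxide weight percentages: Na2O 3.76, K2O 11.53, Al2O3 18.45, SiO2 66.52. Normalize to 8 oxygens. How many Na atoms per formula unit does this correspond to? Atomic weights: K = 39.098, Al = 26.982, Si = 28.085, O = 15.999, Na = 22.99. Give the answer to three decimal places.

3.76 wt% Na2O ÷ 61.979 g/mol = 0.06067 mol, giving 0.12134 Na and 0.06067 O.
11.53 wt% K2O ÷ 94.195 g/mol = 0.12241 mol, giving 0.24482 K and 0.12241 O.
18.45 wt% Al2O3 ÷ 101.961 g/mol = 0.18095 mol, giving 0.36190 Al and 0.54285 O.
66.52 wt% SiO2 ÷ 60.083 g/mol = 1.10714 mol, giving 1.10714 Si and 2.21428 O.
Oxygen sums to 2.94021; scaling by 8/2.94021 = 2.72089 puts the formula on 8 O.
Na: 0.12134 × 2.72089 = 0.330 atoms per formula unit.

0.330 Na apfu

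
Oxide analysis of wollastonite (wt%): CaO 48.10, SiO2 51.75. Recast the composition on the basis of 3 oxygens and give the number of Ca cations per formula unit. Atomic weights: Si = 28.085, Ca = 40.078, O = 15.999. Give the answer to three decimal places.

0.997 Ca apfu

CaO: 48.10/56.077 = 0.85775 mol → 0.85775 mol Ca, 0.85775 mol O.
SiO2: 51.75/60.083 = 0.86131 mol → 0.86131 mol Si, 1.72262 mol O.
Total oxygen = 2.58037 mol. Normalization factor = 3/2.58037 = 1.16262.
Ca per 3 O = 0.85775 × 1.16262 = 0.997.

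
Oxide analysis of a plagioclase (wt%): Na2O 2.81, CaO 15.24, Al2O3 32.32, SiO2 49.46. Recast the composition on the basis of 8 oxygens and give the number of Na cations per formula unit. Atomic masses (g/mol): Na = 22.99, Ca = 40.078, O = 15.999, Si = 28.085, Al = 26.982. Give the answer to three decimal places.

2.81 wt% Na2O ÷ 61.979 g/mol = 0.04534 mol, giving 0.09068 Na and 0.04534 O.
15.24 wt% CaO ÷ 56.077 g/mol = 0.27177 mol, giving 0.27177 Ca and 0.27177 O.
32.32 wt% Al2O3 ÷ 101.961 g/mol = 0.31698 mol, giving 0.63396 Al and 0.95094 O.
49.46 wt% SiO2 ÷ 60.083 g/mol = 0.82319 mol, giving 0.82319 Si and 1.64638 O.
Oxygen sums to 2.91443; scaling by 8/2.91443 = 2.74496 puts the formula on 8 O.
Na: 0.09068 × 2.74496 = 0.249 atoms per formula unit.

0.249 Na apfu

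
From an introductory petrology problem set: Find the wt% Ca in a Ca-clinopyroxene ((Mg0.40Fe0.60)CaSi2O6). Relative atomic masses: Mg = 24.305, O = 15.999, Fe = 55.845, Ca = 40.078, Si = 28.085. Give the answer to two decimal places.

Molar mass of (Mg0.40Fe0.60)CaSi2O6: 0.40×24.305 + 0.60×55.845 + 1×40.078 + 2×28.085 + 6×15.999 = 235.471 g/mol.
Mass of Ca per formula unit: 1 × 40.078 = 40.078 g.
Weight fraction Ca = 40.078 / 235.471 = 0.1702.

17.02 weight percent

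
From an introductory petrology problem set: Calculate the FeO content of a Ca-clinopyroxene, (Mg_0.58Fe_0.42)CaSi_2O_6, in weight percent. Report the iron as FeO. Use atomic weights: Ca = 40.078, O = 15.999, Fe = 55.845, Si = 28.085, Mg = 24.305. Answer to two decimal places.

Molar mass of (Mg_0.58Fe_0.42)CaSi_2O_6 = 0.58·24.305 + 0.42·55.845 + 1·40.078 + 2·28.085 + 6·15.999 = 229.794 g/mol.
Each formula unit contains 0.42 Fe, equivalent to 0.42/1 = 0.4200 mol FeO.
M(FeO) = 1×55.845 + 1×15.999 = 71.844 g/mol.
Mass of FeO per formula unit = 0.4200 × 71.844 = 30.174 g.
FeO wt% = 30.174 / 229.794 × 100 = 13.13%.

13.13 wt%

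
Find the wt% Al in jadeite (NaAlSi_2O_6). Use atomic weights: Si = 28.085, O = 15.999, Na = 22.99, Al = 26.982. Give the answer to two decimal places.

M(NaAlSi_2O_6) = 202.136 g/mol.
Al contributes 1 × 26.982 = 26.982 g per mole.
26.982/202.136 = 0.1335 → 13.35%.

13.35 wt%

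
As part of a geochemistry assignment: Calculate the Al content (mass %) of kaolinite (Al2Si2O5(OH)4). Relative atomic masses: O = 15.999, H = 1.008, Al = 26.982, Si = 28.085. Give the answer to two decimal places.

20.90 mass %

Formula mass = 2×26.982 + 2×28.085 + 9×15.999 + 4×1.008 = 258.157 g/mol, of which 53.964 g is Al.
So Al makes up 53.964/258.157 = 0.2090 of the mass, i.e. 20.90%.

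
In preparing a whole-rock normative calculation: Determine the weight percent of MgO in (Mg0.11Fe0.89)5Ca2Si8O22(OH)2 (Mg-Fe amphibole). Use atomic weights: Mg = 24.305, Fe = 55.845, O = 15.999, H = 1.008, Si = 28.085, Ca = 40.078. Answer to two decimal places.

2.33 wt%

Molar mass of (Mg0.11Fe0.89)5Ca2Si8O22(OH)2 = 0.55·24.305 + 4.45·55.845 + 2·40.078 + 8·28.085 + 24·15.999 + 2·1.008 = 952.706 g/mol.
Each formula unit contains 0.55 Mg, equivalent to 0.55/1 = 0.5500 mol MgO.
M(MgO) = 1×24.305 + 1×15.999 = 40.304 g/mol.
Mass of MgO per formula unit = 0.5500 × 40.304 = 22.167 g.
MgO wt% = 22.167 / 952.706 × 100 = 2.33%.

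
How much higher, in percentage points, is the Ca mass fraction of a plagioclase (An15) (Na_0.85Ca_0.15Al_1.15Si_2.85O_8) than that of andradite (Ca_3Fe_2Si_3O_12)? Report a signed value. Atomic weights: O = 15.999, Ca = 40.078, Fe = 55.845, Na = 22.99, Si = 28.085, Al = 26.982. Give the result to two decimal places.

Ca in Na_0.85Ca_0.15Al_1.15Si_2.85O_8: molar mass 264.617 g/mol; 0.15×40.078 = 6.012 g → 2.27 wt%.
Ca in Ca_3Fe_2Si_3O_12: molar mass 508.167 g/mol; 3×40.078 = 120.234 g → 23.66 wt%.
Difference = 2.27 − 23.66 = -21.39 percentage points.

-21.39 percentage points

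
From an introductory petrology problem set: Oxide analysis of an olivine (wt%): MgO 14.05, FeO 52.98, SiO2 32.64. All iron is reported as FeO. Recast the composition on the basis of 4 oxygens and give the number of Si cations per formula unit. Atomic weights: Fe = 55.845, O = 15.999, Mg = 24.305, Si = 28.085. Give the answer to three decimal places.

1.000 Si apfu

14.05 wt% MgO ÷ 40.304 g/mol = 0.34860 mol, giving 0.34860 Mg and 0.34860 O.
52.98 wt% FeO ÷ 71.844 g/mol = 0.73743 mol, giving 0.73743 Fe and 0.73743 O.
32.64 wt% SiO2 ÷ 60.083 g/mol = 0.54325 mol, giving 0.54325 Si and 1.08650 O.
Oxygen sums to 2.17253; scaling by 4/2.17253 = 1.84117 puts the formula on 4 O.
Si: 0.54325 × 1.84117 = 1.000 atoms per formula unit.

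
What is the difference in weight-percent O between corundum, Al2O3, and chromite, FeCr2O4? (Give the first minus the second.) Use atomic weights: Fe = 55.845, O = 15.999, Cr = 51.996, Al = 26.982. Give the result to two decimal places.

18.48 percentage points

First mineral: 47.997 g O in 101.961 g formula = 47.07 wt% O.
Second mineral: 63.996 g O in 223.833 g formula = 28.59 wt% O.
47.07% − 28.59% gives a difference of 18.48 percentage points.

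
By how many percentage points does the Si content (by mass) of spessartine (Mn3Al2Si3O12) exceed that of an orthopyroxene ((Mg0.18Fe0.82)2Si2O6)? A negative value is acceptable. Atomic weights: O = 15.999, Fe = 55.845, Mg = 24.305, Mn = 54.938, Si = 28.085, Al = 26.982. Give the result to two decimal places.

First mineral: 84.255 g Si in 495.021 g formula = 17.02 wt% Si.
Second mineral: 56.170 g Si in 252.500 g formula = 22.25 wt% Si.
17.02% − 22.25% gives a difference of -5.23 percentage points.

-5.23 percentage points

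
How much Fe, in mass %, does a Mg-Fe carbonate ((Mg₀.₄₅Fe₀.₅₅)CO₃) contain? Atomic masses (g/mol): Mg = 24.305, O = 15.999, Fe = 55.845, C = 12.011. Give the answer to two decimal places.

30.21 mass %

M((Mg₀.₄₅Fe₀.₅₅)CO₃) = 101.660 g/mol.
Fe contributes 0.55 × 55.845 = 30.715 g per mole.
30.715/101.660 = 0.3021 → 30.21%.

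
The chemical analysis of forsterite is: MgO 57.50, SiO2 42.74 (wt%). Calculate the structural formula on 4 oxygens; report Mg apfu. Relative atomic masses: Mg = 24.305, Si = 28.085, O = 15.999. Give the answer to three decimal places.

2.003 Mg apfu

57.50 wt% MgO ÷ 40.304 g/mol = 1.42666 mol, giving 1.42666 Mg and 1.42666 O.
42.74 wt% SiO2 ÷ 60.083 g/mol = 0.71135 mol, giving 0.71135 Si and 1.42270 O.
Oxygen sums to 2.84936; scaling by 4/2.84936 = 1.40382 puts the formula on 4 O.
Mg: 1.42666 × 1.40382 = 2.003 atoms per formula unit.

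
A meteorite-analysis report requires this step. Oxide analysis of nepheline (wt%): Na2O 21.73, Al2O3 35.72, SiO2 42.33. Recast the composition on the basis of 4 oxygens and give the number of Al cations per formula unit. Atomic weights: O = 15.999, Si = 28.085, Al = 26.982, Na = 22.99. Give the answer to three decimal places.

Na2O: 21.73/61.979 = 0.35060 mol → 0.70120 mol Na, 0.35060 mol O.
Al2O3: 35.72/101.961 = 0.35033 mol → 0.70066 mol Al, 1.05099 mol O.
SiO2: 42.33/60.083 = 0.70453 mol → 0.70453 mol Si, 1.40906 mol O.
Total oxygen = 2.81065 mol. Normalization factor = 4/2.81065 = 1.42316.
Al per 4 O = 0.70066 × 1.42316 = 0.997.

0.997 Al apfu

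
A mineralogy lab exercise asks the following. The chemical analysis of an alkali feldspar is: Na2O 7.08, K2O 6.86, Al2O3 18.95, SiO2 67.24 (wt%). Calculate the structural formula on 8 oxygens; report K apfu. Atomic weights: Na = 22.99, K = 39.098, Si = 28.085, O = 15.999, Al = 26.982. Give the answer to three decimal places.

7.08 wt% Na2O ÷ 61.979 g/mol = 0.11423 mol, giving 0.22846 Na and 0.11423 O.
6.86 wt% K2O ÷ 94.195 g/mol = 0.07283 mol, giving 0.14566 K and 0.07283 O.
18.95 wt% Al2O3 ÷ 101.961 g/mol = 0.18586 mol, giving 0.37172 Al and 0.55758 O.
67.24 wt% SiO2 ÷ 60.083 g/mol = 1.11912 mol, giving 1.11912 Si and 2.23824 O.
Oxygen sums to 2.98288; scaling by 8/2.98288 = 2.68197 puts the formula on 8 O.
K: 0.14566 × 2.68197 = 0.391 atoms per formula unit.

0.391 K apfu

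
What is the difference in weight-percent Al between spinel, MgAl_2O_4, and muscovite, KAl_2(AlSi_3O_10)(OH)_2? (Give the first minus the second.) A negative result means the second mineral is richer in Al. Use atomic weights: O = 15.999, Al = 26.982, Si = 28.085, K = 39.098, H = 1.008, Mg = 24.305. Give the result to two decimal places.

First mineral: 53.964 g Al in 142.265 g formula = 37.93 wt% Al.
Second mineral: 80.946 g Al in 398.303 g formula = 20.32 wt% Al.
37.93% − 20.32% gives a difference of 17.61 percentage points.

17.61 percentage points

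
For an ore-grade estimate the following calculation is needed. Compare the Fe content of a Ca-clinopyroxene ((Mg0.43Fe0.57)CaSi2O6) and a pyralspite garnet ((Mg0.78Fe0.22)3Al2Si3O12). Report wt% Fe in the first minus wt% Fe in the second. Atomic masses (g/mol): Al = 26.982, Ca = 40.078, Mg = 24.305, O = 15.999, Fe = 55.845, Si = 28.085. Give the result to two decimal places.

4.88 percentage points

Fe in (Mg0.43Fe0.57)CaSi2O6: molar mass 234.525 g/mol; 0.57×55.845 = 31.832 g → 13.57 wt%.
Fe in (Mg0.78Fe0.22)3Al2Si3O12: molar mass 423.938 g/mol; 0.66×55.845 = 36.858 g → 8.69 wt%.
Difference = 13.57 − 8.69 = 4.88 percentage points.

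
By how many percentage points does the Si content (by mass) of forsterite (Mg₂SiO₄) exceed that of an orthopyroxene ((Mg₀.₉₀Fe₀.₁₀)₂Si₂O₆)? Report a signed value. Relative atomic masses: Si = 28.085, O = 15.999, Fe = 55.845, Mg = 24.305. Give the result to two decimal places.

-7.16 percentage points

M(Mg₂SiO₄) = 140.691 g/mol, so wt% Si = 28.085/140.691 × 100 = 19.96%.
M((Mg₀.₉₀Fe₀.₁₀)₂Si₂O₆) = 207.082 g/mol, so wt% Si = 56.170/207.082 × 100 = 27.12%.
19.96 − 27.12 = -7.16 pp.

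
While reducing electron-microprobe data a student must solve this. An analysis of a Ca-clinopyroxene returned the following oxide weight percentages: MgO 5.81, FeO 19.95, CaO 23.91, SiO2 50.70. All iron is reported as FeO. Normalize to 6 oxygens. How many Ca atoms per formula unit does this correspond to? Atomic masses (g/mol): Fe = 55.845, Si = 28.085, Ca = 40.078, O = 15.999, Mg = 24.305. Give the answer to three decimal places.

5.81 wt% MgO ÷ 40.304 g/mol = 0.14415 mol, giving 0.14415 Mg and 0.14415 O.
19.95 wt% FeO ÷ 71.844 g/mol = 0.27768 mol, giving 0.27768 Fe and 0.27768 O.
23.91 wt% CaO ÷ 56.077 g/mol = 0.42638 mol, giving 0.42638 Ca and 0.42638 O.
50.70 wt% SiO2 ÷ 60.083 g/mol = 0.84383 mol, giving 0.84383 Si and 1.68766 O.
Oxygen sums to 2.53587; scaling by 6/2.53587 = 2.36605 puts the formula on 6 O.
Ca: 0.42638 × 2.36605 = 1.009 atoms per formula unit.

1.009 Ca apfu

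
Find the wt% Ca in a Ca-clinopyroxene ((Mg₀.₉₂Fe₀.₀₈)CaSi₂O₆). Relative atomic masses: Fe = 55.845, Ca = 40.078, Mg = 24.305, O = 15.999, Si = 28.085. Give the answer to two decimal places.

18.29 mass %

Formula mass = 0.92×24.305 + 0.08×55.845 + 1×40.078 + 2×28.085 + 6×15.999 = 219.070 g/mol, of which 40.078 g is Ca.
So Ca makes up 40.078/219.070 = 0.1829 of the mass, i.e. 18.29%.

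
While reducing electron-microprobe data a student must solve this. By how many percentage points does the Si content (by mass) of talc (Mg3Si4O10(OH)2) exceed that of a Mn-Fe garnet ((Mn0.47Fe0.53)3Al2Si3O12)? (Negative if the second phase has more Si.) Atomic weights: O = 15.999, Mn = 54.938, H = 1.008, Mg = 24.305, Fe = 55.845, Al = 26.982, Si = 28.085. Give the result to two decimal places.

12.65 percentage points

First mineral: 112.340 g Si in 379.259 g formula = 29.62 wt% Si.
Second mineral: 84.255 g Si in 496.463 g formula = 16.97 wt% Si.
29.62% − 16.97% gives a difference of 12.65 percentage points.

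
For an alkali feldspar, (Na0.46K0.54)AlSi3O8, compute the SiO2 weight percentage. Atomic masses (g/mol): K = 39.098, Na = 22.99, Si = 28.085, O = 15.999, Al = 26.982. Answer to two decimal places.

M((Na0.46K0.54)AlSi3O8) = 270.917 g/mol; M(SiO2) = 60.083 g/mol.
Moles SiO2 per formula unit = 3 Si ÷ 1 = 3.0000.
SiO2 fraction = (3.0000 × 60.083) / 270.917 = 180.249/270.917 = 0.6653.

66.53 wt%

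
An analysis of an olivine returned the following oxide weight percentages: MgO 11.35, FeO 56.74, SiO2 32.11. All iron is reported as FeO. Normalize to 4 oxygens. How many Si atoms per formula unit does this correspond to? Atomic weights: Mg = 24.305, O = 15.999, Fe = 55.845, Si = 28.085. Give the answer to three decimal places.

0.999 Si apfu

MgO: 11.35/40.304 = 0.28161 mol → 0.28161 mol Mg, 0.28161 mol O.
FeO: 56.74/71.844 = 0.78977 mol → 0.78977 mol Fe, 0.78977 mol O.
SiO2: 32.11/60.083 = 0.53443 mol → 0.53443 mol Si, 1.06886 mol O.
Total oxygen = 2.14024 mol. Normalization factor = 4/2.14024 = 1.86895.
Si per 4 O = 0.53443 × 1.86895 = 0.999.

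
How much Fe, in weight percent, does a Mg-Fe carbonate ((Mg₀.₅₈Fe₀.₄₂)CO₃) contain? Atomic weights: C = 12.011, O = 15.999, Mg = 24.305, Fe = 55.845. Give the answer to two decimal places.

24.04 weight percent

Molar mass of (Mg₀.₅₈Fe₀.₄₂)CO₃: 0.58·24.305 + 0.42·55.845 + 1·12.011 + 3·15.999 = 97.560 g/mol.
Mass of Fe per formula unit: 0.42 × 55.845 = 23.455 g.
Weight fraction Fe = 23.455 / 97.560 = 0.2404.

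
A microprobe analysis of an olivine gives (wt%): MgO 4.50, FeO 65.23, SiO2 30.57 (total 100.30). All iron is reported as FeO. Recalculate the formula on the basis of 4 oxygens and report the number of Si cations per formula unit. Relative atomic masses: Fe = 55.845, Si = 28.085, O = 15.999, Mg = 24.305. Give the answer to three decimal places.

MgO: 4.50/40.304 = 0.11165 mol → 0.11165 mol Mg, 0.11165 mol O.
FeO: 65.23/71.844 = 0.90794 mol → 0.90794 mol Fe, 0.90794 mol O.
SiO2: 30.57/60.083 = 0.50880 mol → 0.50880 mol Si, 1.01760 mol O.
Total oxygen = 2.03719 mol. Normalization factor = 4/2.03719 = 1.96349.
Si per 4 O = 0.50880 × 1.96349 = 0.999.

0.999 Si apfu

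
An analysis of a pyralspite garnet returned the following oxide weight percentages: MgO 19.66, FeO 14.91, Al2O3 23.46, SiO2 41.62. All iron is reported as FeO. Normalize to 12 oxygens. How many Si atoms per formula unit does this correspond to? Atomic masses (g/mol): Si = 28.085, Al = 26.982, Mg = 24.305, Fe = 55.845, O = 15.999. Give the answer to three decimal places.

3.000 Si apfu

MgO (M=40.304): mol = 0.48779; Mg = 0.48779, O = 0.48779.
FeO (M=71.844): mol = 0.20753; Fe = 0.20753, O = 0.20753.
Al2O3 (M=101.961): mol = 0.23009; Al = 0.46018, O = 0.69027.
SiO2 (M=60.083): mol = 0.69271; Si = 0.69271, O = 1.38542.
ΣO = 2.77101; factor = 12/ΣO = 4.33055.
Si apfu = 0.69271 × 4.33055 = 3.000.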